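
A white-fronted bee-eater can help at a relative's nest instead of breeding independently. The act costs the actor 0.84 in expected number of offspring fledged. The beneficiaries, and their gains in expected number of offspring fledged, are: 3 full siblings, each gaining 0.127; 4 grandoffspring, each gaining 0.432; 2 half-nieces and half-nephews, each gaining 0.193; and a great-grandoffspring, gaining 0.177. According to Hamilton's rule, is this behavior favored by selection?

Hamilton's rule: the trait is favored when the sum of r·B over every recipient exceeds the actor's cost C.
r to a full sibling = 1/2 (full sibs share both parents — two paths of length 2: r = 2·(1/2)^2 = 1/2).
r to a grandoffspring = 1/4 (two parent–offspring links: r = (1/2)^2 = 1/4).
r to a half-niece or half-nephew = 0.125 (half-aunt/uncle↔niece/nephew: one path of length 3: r = (1/2)^3 = 1/8).
r to a great-grandoffspring = 0.125 (three parent–offspring links: r = (1/2)^3 = 1/8).
Summing one r·B term per recipient: 3·0.5·0.127 + 4·0.25·0.432 + 2·0.125·0.193 + 1·0.125·0.177 = 0.692875.
0.692875 < 0.84: the indirect benefit is less than the cost.

No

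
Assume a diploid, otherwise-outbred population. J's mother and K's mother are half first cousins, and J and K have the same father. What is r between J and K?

Relatedness sums over independent paths through distinct common ancestors.
J and K are related in two ways: half second cousins through their mothers (r = 1/64) and half-sibs through their shared father (r = 1/4).
r = 1/64 + 1/4 = 0.265625.

0.265625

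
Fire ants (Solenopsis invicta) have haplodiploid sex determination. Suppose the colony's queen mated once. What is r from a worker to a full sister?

0.75

Haplodiploid full sisters inherit their father's entire haploid genome identically (contributing 1/2) and on average half of their mother's contribution (1/2 · 1/2 = 1/4); r = 1/2 + 1/4 = 3/4.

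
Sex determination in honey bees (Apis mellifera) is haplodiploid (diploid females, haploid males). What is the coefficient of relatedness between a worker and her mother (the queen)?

One meiotic link between diploid queen and diploid daughter: r = 1/2.

0.5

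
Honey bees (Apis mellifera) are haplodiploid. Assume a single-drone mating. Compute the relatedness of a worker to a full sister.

Haplodiploid full sisters inherit their father's entire haploid genome identically (contributing 1/2) and on average half of their mother's contribution (1/2 · 1/2 = 1/4); r = 1/2 + 1/4 = 3/4.

0.75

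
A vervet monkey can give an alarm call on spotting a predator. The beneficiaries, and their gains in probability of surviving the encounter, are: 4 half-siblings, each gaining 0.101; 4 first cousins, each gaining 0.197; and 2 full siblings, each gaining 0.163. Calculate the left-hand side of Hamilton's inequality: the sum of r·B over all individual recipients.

r to a half-sibling = 0.25 (half-sibs share one parent — one path of length 2: r = (1/2)^2 = 1/4).
r to a first cousin = 1/8 (first cousins share one grandparent pair — two paths of length 4: r = 2·(1/2)^4 = 1/8).
r to a full sibling = 0.5 (full sibs share both parents — two paths of length 2: r = 2·(1/2)^2 = 1/2).
Summing one r·B term per recipient: 4·0.25·0.101 + 4·0.125·0.197 + 2·0.5·0.163 = 0.3625.

0.3625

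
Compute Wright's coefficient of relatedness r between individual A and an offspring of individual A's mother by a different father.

Each parent–offspring link contributes a factor of 1/2, and independent paths through distinct common ancestors add.
Half-sibs share one parent — one path of length 2: r = (1/2)^2 = 1/4.

0.25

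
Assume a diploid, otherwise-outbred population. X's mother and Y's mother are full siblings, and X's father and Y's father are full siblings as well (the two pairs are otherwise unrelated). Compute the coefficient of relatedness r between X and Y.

0.25

With two independent routes of shared ancestry, r is the sum of the two contributions.
X and Y are related in two ways: first cousins through their mothers (r = 1/8) and first cousins through their fathers (r = 1/8) — i.e. double first cousins.
r = 1/8 + 1/8 = 1/4 = 0.25.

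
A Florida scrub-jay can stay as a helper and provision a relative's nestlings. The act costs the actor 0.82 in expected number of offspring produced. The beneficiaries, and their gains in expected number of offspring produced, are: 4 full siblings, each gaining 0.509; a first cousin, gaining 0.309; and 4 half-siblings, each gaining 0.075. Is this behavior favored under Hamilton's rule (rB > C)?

Hamilton's rule: the trait is favored when the sum of r·B over every recipient exceeds the actor's cost C.
r to a full sibling = 0.5 (full sibs share both parents — two paths of length 2: r = 2·(1/2)^2 = 1/2).
r to a first cousin = 1/8 (first cousins share one grandparent pair — two paths of length 4: r = 2·(1/2)^4 = 1/8).
r to a half-sibling = 0.25 (half-sibs share one parent — one path of length 2: r = (1/2)^2 = 1/4).
Summing one r·B term per recipient: 4·0.5·0.509 + 1·0.125·0.309 + 4·0.25·0.075 = 1.131625.
1.131625 > 0.82: the indirect benefit exceeds the cost.

Yes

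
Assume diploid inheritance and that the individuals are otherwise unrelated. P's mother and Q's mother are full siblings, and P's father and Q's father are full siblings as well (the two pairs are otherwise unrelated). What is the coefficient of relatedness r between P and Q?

0.25

Wright's path rule: contributions from independent ancestry routes add.
P and Q are related in two ways: first cousins through their mothers (r = 1/8) and first cousins through their fathers (r = 1/8) — i.e. double first cousins.
r = 1/8 + 1/8 = 1/4 = 0.25.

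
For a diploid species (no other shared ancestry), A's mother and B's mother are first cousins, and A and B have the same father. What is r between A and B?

0.28125

Wright's path rule: contributions from independent ancestry routes add.
A and B are related in two ways: second cousins through their mothers (r = 1/32) and half-sibs through their shared father (r = 1/4).
r = 1/32 + 1/4 = 9/32 = 0.28125.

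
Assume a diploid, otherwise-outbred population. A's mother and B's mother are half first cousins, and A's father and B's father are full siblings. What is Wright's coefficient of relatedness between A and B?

0.140625

Independent pedigree routes through distinct common ancestors add.
A and B are related in two ways: half second cousins through their mothers (r = 1/64) and first cousins through their fathers (r = 1/8).
r = 1/64 + 1/8 = 9/64 = 0.140625.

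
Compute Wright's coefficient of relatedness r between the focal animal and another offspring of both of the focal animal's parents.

Each parent–offspring link contributes a factor of 1/2, and independent paths through distinct common ancestors add.
Full sibs share both parents — two paths of length 2: r = 2·(1/2)^2 = 1/2.

0.5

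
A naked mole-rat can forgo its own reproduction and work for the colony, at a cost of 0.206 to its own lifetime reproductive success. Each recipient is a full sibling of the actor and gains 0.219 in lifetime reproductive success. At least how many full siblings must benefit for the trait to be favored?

2

r to a full sibling = 1/2 (full sibs share both parents — two paths of length 2: r = 2·(1/2)^2 = 1/2).
Hamilton's rule: n·r·B > C  ⇒  n > C/(r·B) = 0.206/(0.5·0.219) = 1.881.
The smallest integer exceeding 1.881 is 2.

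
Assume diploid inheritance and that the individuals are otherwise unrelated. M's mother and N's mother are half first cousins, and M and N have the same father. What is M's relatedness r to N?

0.265625

Independent pedigree routes through distinct common ancestors add.
M and N are related in two ways: half second cousins through their mothers (r = 1/64) and half-sibs through their shared father (r = 1/4).
r = 1/64 + 1/4 = 0.265625.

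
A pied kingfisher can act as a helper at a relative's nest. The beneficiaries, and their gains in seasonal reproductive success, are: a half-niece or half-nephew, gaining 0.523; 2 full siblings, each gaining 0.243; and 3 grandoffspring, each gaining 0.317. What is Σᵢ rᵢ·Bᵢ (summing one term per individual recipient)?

r to a half-niece or half-nephew = 0.125 (half-aunt/uncle↔niece/nephew: one path of length 3: r = (1/2)^3 = 1/8).
r to a full sibling = 0.5 (full sibs share both parents — two paths of length 2: r = 2·(1/2)^2 = 1/2).
r to a grandoffspring = 0.25 (two parent–offspring links: r = (1/2)^2 = 1/4).
Summing one r·B term per recipient: 1·0.125·0.523 + 2·0.5·0.243 + 3·0.25·0.317 = 0.546125.

0.546125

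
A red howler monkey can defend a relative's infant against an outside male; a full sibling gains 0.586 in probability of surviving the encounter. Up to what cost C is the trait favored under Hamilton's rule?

0.293

r to a full sibling = 0.5 (full sibs share both parents — two paths of length 2: r = 2·(1/2)^2 = 1/2).
Hamilton's rule: n·r·B > C, so the trait is favored while C < n·r·B = 1·0.5·0.586 = 0.293.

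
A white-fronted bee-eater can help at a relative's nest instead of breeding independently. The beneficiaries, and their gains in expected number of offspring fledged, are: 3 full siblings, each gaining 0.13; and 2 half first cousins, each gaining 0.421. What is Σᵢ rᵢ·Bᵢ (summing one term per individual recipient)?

r to a full sibling = 0.5 (full sibs share both parents — two paths of length 2: r = 2·(1/2)^2 = 1/2).
r to a half first cousin = 0.0625 (half first cousins share one grandparent — one path of length 4: r = (1/2)^4 = 1/16).
Summing one r·B term per recipient: 3·0.5·0.13 + 2·0.0625·0.421 = 0.247625.

0.247625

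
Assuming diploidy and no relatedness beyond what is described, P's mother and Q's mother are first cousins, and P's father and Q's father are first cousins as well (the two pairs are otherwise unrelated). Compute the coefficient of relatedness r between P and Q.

0.0625

With two independent routes of shared ancestry, r is the sum of the two contributions.
P and Q are related in two ways: second cousins through their mothers (r = 1/32) and second cousins through their fathers (r = 1/32).
r = 1/32 + 1/32 = 1/16 = 0.0625.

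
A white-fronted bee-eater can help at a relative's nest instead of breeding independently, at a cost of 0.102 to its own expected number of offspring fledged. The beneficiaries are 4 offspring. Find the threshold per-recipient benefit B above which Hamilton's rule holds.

0.051

r to an offspring = 1/2 (one parent–offspring link: r = (1/2)^1 = 1/2).
Hamilton's rule with n recipients of equal r: n·r·B > C, so B > C/(n·r) = 0.102/(4·0.5) = 0.051.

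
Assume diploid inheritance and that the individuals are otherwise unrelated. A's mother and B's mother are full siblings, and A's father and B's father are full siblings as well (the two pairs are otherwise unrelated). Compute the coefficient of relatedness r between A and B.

Relatedness sums over independent paths through distinct common ancestors.
A and B are related in two ways: first cousins through their mothers (r = 1/8) and first cousins through their fathers (r = 1/8) — i.e. double first cousins.
r = 1/8 + 1/8 = 0.25.

0.25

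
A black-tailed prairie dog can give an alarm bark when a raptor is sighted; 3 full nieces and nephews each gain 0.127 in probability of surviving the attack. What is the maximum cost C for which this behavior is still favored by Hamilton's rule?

r to a full niece or nephew = 0.25 (full aunt/uncle↔niece/nephew: two paths of length 3 through the shared grandparent pair: r = 2·(1/2)^3 = 1/4).
Hamilton's rule: n·r·B > C, so the trait is favored while C < n·r·B = 3·0.25·0.127 = 0.09525.

0.09525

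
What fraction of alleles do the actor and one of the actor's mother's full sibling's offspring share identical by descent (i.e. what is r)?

0.125

Each parent–offspring link contributes a factor of 1/2, and independent paths through distinct common ancestors add.
First cousins share one grandparent pair — two paths of length 4: r = 2·(1/2)^4 = 1/8.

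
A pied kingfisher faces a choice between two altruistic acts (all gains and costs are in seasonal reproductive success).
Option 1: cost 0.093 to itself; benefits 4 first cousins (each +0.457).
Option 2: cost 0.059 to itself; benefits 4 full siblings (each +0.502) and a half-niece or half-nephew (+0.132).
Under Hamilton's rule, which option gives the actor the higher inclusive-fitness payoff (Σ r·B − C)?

Option 2

Option 1: r to a first cousin = 0.125.
Option 1: Σ r·B − C = (4·0.125·0.457) − 0.093 = 0.1355.
Option 2: r to a full sibling = 0.5.
Option 2: r to a half-niece or half-nephew = 0.125.
Option 2: Σ r·B − C = (4·0.5·0.502 + 1·0.125·0.132) − 0.059 = 0.9615.
Option 2 has the higher net inclusive-fitness payoff.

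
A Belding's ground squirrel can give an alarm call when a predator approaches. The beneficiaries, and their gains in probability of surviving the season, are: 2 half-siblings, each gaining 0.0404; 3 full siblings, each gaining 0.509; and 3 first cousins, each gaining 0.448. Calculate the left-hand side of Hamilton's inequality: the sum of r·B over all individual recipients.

r to a half-sibling = 0.25 (half-sibs share one parent — one path of length 2: r = (1/2)^2 = 1/4).
r to a full sibling = 0.5 (full sibs share both parents — two paths of length 2: r = 2·(1/2)^2 = 1/2).
r to a first cousin = 1/8 (first cousins share one grandparent pair — two paths of length 4: r = 2·(1/2)^4 = 1/8).
Summing one r·B term per recipient: 2·0.25·0.0404 + 3·0.5·0.509 + 3·0.125·0.448 = 0.9517.

0.9517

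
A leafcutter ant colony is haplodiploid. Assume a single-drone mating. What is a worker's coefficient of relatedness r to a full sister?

Haplodiploid full sisters inherit their father's entire haploid genome identically (contributing 1/2) and on average half of their mother's contribution (1/2 · 1/2 = 1/4); r = 1/2 + 1/4 = 3/4.

0.75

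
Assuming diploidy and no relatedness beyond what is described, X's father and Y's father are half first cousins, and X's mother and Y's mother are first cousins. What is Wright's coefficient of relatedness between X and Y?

Relatedness sums over independent paths through distinct common ancestors.
X and Y are related in two ways: half second cousins through their fathers (r = 1/64) and second cousins through their mothers (r = 1/32).
r = 1/64 + 1/32 = 3/64 = 0.046875.

0.046875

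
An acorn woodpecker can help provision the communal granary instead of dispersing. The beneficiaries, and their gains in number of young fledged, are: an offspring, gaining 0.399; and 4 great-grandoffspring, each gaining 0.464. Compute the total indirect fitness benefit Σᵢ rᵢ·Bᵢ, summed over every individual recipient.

0.4315

r to an offspring = 0.5 (one parent–offspring link: r = (1/2)^1 = 1/2).
r to a great-grandoffspring = 1/8 (three parent–offspring links: r = (1/2)^3 = 1/8).
Summing one r·B term per recipient: 1·0.5·0.399 + 4·0.125·0.464 = 0.4315.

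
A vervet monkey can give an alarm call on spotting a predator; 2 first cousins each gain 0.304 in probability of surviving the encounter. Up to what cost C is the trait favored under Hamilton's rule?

0.076

r to a first cousin = 0.125 (first cousins share one grandparent pair — two paths of length 4: r = 2·(1/2)^4 = 1/8).
Hamilton's rule: n·r·B > C, so the trait is favored while C < n·r·B = 2·0.125·0.304 = 0.076.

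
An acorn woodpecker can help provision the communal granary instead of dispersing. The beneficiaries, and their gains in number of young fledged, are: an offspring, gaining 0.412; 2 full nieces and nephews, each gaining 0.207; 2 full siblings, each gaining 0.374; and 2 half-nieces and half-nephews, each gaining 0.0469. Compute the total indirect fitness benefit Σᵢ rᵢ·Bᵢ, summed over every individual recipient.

0.695225

r to an offspring = 1/2 (one parent–offspring link: r = (1/2)^1 = 1/2).
r to a full niece or nephew = 1/4 (full aunt/uncle↔niece/nephew: two paths of length 3 through the shared grandparent pair: r = 2·(1/2)^3 = 1/4).
r to a full sibling = 0.5 (full sibs share both parents — two paths of length 2: r = 2·(1/2)^2 = 1/2).
r to a half-niece or half-nephew = 1/8 (half-aunt/uncle↔niece/nephew: one path of length 3: r = (1/2)^3 = 1/8).
Summing one r·B term per recipient: 1·0.5·0.412 + 2·0.25·0.207 + 2·0.5·0.374 + 2·0.125·0.0469 = 0.695225.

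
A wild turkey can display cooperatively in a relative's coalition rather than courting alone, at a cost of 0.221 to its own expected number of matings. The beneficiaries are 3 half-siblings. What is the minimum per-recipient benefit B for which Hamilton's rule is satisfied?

0.2947

r to a half-sibling = 1/4 (half-sibs share one parent — one path of length 2: r = (1/2)^2 = 1/4).
Hamilton's rule with n recipients of equal r: n·r·B > C, so B > C/(n·r) = 0.221/(3·0.25) = 0.2947.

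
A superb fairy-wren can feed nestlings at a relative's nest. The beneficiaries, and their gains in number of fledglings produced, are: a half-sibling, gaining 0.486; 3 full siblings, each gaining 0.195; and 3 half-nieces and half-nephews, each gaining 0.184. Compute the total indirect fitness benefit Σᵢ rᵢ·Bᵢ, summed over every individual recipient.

r to a half-sibling = 0.25 (half-sibs share one parent — one path of length 2: r = (1/2)^2 = 1/4).
r to a full sibling = 0.5 (full sibs share both parents — two paths of length 2: r = 2·(1/2)^2 = 1/2).
r to a half-niece or half-nephew = 0.125 (half-aunt/uncle↔niece/nephew: one path of length 3: r = (1/2)^3 = 1/8).
Summing one r·B term per recipient: 1·0.25·0.486 + 3·0.5·0.195 + 3·0.125·0.184 = 0.483.

0.483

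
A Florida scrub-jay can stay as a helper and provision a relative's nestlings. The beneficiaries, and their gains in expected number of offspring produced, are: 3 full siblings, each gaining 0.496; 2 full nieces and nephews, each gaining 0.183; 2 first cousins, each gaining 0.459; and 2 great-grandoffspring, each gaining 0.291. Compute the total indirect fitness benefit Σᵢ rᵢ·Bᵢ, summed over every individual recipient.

1.023

r to a full sibling = 1/2 (full sibs share both parents — two paths of length 2: r = 2·(1/2)^2 = 1/2).
r to a full niece or nephew = 1/4 (full aunt/uncle↔niece/nephew: two paths of length 3 through the shared grandparent pair: r = 2·(1/2)^3 = 1/4).
r to a first cousin = 1/8 (first cousins share one grandparent pair — two paths of length 4: r = 2·(1/2)^4 = 1/8).
r to a great-grandoffspring = 0.125 (three parent–offspring links: r = (1/2)^3 = 1/8).
Summing one r·B term per recipient: 3·0.5·0.496 + 2·0.25·0.183 + 2·0.125·0.459 + 2·0.125·0.291 = 1.023.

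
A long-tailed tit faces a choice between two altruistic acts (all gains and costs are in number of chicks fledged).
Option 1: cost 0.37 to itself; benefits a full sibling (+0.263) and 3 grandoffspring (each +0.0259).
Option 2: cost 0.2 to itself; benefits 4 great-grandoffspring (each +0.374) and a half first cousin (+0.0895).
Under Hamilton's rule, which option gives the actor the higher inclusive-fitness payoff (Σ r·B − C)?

Option 2

Option 1: r to a full sibling = 0.5.
Option 1: r to a grandoffspring = 0.25.
Option 1: Σ r·B − C = (1·0.5·0.263 + 3·0.25·0.0259) − 0.37 = -0.219075.
Option 2: r to a great-grandoffspring = 0.125.
Option 2: r to a half first cousin = 0.0625.
Option 2: Σ r·B − C = (4·0.125·0.374 + 1·0.0625·0.0895) − 0.2 = -0.00740625.
Option 2 has the higher net inclusive-fitness payoff.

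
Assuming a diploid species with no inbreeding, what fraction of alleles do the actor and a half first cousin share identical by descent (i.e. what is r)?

Half first cousins share one grandparent — one path of length 4: r = (1/2)^4 = 1/16.

0.0625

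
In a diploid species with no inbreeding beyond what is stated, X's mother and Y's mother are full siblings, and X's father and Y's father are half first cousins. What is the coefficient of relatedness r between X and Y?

Relatedness sums over independent paths through distinct common ancestors.
X and Y are related in two ways: first cousins through their mothers (r = 1/8) and half second cousins through their fathers (r = 1/64).
r = 1/8 + 1/64 = 0.140625.

0.140625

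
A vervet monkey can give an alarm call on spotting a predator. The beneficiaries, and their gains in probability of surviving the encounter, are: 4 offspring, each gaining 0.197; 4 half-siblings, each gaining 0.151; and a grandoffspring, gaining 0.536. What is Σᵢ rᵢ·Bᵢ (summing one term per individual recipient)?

0.679

r to an offspring = 0.5 (one parent–offspring link: r = (1/2)^1 = 1/2).
r to a half-sibling = 1/4 (half-sibs share one parent — one path of length 2: r = (1/2)^2 = 1/4).
r to a grandoffspring = 0.25 (two parent–offspring links: r = (1/2)^2 = 1/4).
Summing one r·B term per recipient: 4·0.5·0.197 + 4·0.25·0.151 + 1·0.25·0.536 = 0.679.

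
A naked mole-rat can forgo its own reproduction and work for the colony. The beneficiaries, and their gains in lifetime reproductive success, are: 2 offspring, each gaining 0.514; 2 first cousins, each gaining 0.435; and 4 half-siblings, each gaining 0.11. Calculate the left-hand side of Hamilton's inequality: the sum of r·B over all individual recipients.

r to an offspring = 0.5 (one parent–offspring link: r = (1/2)^1 = 1/2).
r to a first cousin = 0.125 (first cousins share one grandparent pair — two paths of length 4: r = 2·(1/2)^4 = 1/8).
r to a half-sibling = 0.25 (half-sibs share one parent — one path of length 2: r = (1/2)^2 = 1/4).
Summing one r·B term per recipient: 2·0.5·0.514 + 2·0.125·0.435 + 4·0.25·0.11 = 0.73275.

0.73275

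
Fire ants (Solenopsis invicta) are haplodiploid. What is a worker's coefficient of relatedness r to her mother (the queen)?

0.5

One meiotic link between diploid queen and diploid daughter: r = 1/2.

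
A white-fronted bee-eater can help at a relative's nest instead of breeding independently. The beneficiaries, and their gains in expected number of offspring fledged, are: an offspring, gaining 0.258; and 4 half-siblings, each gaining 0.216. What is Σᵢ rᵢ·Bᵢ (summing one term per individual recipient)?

0.345

r to an offspring = 1/2 (one parent–offspring link: r = (1/2)^1 = 1/2).
r to a half-sibling = 0.25 (half-sibs share one parent — one path of length 2: r = (1/2)^2 = 1/4).
Summing one r·B term per recipient: 1·0.5·0.258 + 4·0.25·0.216 = 0.345.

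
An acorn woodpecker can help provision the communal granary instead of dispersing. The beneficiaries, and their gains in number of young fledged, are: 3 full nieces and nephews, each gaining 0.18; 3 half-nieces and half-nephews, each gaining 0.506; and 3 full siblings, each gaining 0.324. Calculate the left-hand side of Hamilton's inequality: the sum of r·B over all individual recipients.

0.81075

r to a full niece or nephew = 0.25 (full aunt/uncle↔niece/nephew: two paths of length 3 through the shared grandparent pair: r = 2·(1/2)^3 = 1/4).
r to a half-niece or half-nephew = 1/8 (half-aunt/uncle↔niece/nephew: one path of length 3: r = (1/2)^3 = 1/8).
r to a full sibling = 1/2 (full sibs share both parents — two paths of length 2: r = 2·(1/2)^2 = 1/2).
Summing one r·B term per recipient: 3·0.25·0.18 + 3·0.125·0.506 + 3·0.5·0.324 = 0.81075.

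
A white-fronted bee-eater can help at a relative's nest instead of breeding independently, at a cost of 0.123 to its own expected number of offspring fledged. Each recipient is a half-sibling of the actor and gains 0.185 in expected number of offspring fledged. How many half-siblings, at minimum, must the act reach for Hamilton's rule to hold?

3

r to a half-sibling = 0.25 (half-sibs share one parent — one path of length 2: r = (1/2)^2 = 1/4).
Hamilton's rule: n·r·B > C  ⇒  n > C/(r·B) = 0.123/(0.25·0.185) = 2.659.
The smallest integer exceeding 2.659 is 3.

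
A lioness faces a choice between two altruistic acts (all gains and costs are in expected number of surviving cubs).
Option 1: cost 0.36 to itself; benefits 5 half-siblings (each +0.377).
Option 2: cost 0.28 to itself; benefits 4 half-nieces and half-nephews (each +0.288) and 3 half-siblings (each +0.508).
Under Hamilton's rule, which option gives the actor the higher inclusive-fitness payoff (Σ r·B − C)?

Option 1: r to a half-sibling = 0.25.
Option 1: Σ r·B − C = (5·0.25·0.377) − 0.36 = 0.11125.
Option 2: r to a half-niece or half-nephew = 0.125.
Option 2: r to a half-sibling = 0.25.
Option 2: Σ r·B − C = (4·0.125·0.288 + 3·0.25·0.508) − 0.28 = 0.245.
Option 2 has the higher net inclusive-fitness payoff.

Option 2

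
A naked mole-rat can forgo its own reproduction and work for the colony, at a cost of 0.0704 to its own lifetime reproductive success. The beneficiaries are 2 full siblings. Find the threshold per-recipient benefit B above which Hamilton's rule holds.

0.0704

r to a full sibling = 1/2 (full sibs share both parents — two paths of length 2: r = 2·(1/2)^2 = 1/2).
Hamilton's rule with n recipients of equal r: n·r·B > C, so B > C/(n·r) = 0.0704/(2·0.5) = 0.0704.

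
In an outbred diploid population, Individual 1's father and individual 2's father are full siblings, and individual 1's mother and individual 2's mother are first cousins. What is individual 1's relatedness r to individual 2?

Independent pedigree routes through distinct common ancestors add.
Individual 1 and individual 2 are related in two ways: first cousins through their fathers (r = 1/8) and second cousins through their mothers (r = 1/32).
r = 1/8 + 1/32 = 0.15625.

0.15625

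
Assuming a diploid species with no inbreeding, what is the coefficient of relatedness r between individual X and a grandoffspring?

0.25

Each parent–offspring link contributes a factor of 1/2, and independent paths through distinct common ancestors add.
Two parent–offspring links: r = (1/2)^2 = 1/4.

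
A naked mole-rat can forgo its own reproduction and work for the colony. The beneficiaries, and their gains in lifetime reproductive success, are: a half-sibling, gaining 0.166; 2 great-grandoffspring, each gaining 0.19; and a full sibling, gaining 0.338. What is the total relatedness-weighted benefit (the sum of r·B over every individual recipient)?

r to a half-sibling = 0.25 (half-sibs share one parent — one path of length 2: r = (1/2)^2 = 1/4).
r to a great-grandoffspring = 1/8 (three parent–offspring links: r = (1/2)^3 = 1/8).
r to a full sibling = 0.5 (full sibs share both parents — two paths of length 2: r = 2·(1/2)^2 = 1/2).
Summing one r·B term per recipient: 1·0.25·0.166 + 2·0.125·0.19 + 1·0.5·0.338 = 0.258.

0.258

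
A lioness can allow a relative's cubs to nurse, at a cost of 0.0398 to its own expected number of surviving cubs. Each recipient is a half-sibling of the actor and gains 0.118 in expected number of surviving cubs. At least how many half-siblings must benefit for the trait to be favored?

2

r to a half-sibling = 0.25 (half-sibs share one parent — one path of length 2: r = (1/2)^2 = 1/4).
Hamilton's rule: n·r·B > C  ⇒  n > C/(r·B) = 0.0398/(0.25·0.118) = 1.349.
The smallest integer exceeding 1.349 is 2.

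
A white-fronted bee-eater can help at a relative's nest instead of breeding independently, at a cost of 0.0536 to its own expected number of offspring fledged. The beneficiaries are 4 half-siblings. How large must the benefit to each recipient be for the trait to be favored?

r to a half-sibling = 1/4 (half-sibs share one parent — one path of length 2: r = (1/2)^2 = 1/4).
Hamilton's rule with n recipients of equal r: n·r·B > C, so B > C/(n·r) = 0.0536/(4·0.25) = 0.0536.

0.0536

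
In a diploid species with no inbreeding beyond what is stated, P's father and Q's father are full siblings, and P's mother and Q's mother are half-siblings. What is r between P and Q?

0.1875

With two independent routes of shared ancestry, r is the sum of the two contributions.
P and Q are related in two ways: first cousins through their fathers (r = 1/8) and half first cousins through their mothers (r = 1/16).
r = 1/8 + 1/16 = 0.1875.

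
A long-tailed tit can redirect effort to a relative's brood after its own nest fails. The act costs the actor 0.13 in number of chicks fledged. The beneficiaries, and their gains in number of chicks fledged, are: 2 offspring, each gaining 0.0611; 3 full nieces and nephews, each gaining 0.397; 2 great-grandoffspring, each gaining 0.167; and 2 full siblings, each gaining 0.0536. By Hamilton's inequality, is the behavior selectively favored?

Yes

Hamilton's rule: the trait is favored when the sum of r·B over every recipient exceeds the actor's cost C.
r to an offspring = 1/2 (one parent–offspring link: r = (1/2)^1 = 1/2).
r to a full niece or nephew = 0.25 (full aunt/uncle↔niece/nephew: two paths of length 3 through the shared grandparent pair: r = 2·(1/2)^3 = 1/4).
r to a great-grandoffspring = 0.125 (three parent–offspring links: r = (1/2)^3 = 1/8).
r to a full sibling = 1/2 (full sibs share both parents — two paths of length 2: r = 2·(1/2)^2 = 1/2).
Summing one r·B term per recipient: 2·0.5·0.0611 + 3·0.25·0.397 + 2·0.125·0.167 + 2·0.5·0.0536 = 0.4542.
0.4542 > 0.13: the indirect benefit exceeds the cost.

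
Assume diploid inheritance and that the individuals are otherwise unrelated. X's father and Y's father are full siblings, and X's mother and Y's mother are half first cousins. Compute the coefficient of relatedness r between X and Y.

Wright's path rule: contributions from independent ancestry routes add.
X and Y are related in two ways: first cousins through their fathers (r = 1/8) and half second cousins through their mothers (r = 1/64).
r = 1/8 + 1/64 = 9/64 = 0.140625.

0.140625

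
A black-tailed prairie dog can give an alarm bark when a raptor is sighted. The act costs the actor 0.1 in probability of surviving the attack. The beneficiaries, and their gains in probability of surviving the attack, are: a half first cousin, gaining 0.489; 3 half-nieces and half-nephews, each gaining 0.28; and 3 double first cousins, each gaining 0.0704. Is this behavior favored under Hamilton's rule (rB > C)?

Hamilton's rule: the trait is favored when the sum of r·B over every recipient exceeds the actor's cost C.
r to a half first cousin = 0.0625 (half first cousins share one grandparent — one path of length 4: r = (1/2)^4 = 1/16).
r to a half-niece or half-nephew = 1/8 (half-aunt/uncle↔niece/nephew: one path of length 3: r = (1/2)^3 = 1/8).
r to a double first cousin = 1/4 (double first cousins share both grandparent pairs — four paths of length 4: r = 4·(1/2)^4 = 1/4).
Summing one r·B term per recipient: 1·0.0625·0.489 + 3·0.125·0.28 + 3·0.25·0.0704 = 0.1883625.
0.1883625 > 0.1: the indirect benefit exceeds the cost.

Yes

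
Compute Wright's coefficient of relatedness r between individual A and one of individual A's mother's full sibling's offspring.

0.125

Each parent–offspring link contributes a factor of 1/2, and independent paths through distinct common ancestors add.
First cousins share one grandparent pair — two paths of length 4: r = 2·(1/2)^4 = 1/8.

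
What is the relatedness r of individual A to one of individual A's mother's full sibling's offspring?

Each parent–offspring link contributes a factor of 1/2, and independent paths through distinct common ancestors add.
First cousins share one grandparent pair — two paths of length 4: r = 2·(1/2)^4 = 1/8.

0.125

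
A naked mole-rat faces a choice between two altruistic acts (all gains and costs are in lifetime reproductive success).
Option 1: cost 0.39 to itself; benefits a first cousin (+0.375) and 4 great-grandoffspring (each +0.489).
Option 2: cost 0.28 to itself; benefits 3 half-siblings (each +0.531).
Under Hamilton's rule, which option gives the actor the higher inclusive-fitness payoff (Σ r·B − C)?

Option 2

Option 1: r to a first cousin = 0.125.
Option 1: r to a great-grandoffspring = 0.125.
Option 1: Σ r·B − C = (1·0.125·0.375 + 4·0.125·0.489) − 0.39 = -0.098625.
Option 2: r to a half-sibling = 0.25.
Option 2: Σ r·B − C = (3·0.25·0.531) − 0.28 = 0.11825.
Option 2 has the higher net inclusive-fitness payoff.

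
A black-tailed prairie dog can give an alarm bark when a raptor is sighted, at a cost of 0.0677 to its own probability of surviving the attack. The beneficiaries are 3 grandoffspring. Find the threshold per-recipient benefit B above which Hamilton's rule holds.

0.0903

r to a grandoffspring = 0.25 (two parent–offspring links: r = (1/2)^2 = 1/4).
Hamilton's rule with n recipients of equal r: n·r·B > C, so B > C/(n·r) = 0.0677/(3·0.25) = 0.0903.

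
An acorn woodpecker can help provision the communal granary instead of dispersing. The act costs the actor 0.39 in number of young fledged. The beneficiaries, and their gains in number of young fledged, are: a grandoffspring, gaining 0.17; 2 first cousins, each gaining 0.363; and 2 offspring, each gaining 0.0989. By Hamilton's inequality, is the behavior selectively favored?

Hamilton's rule: the trait is favored when the sum of r·B over every recipient exceeds the actor's cost C.
r to a grandoffspring = 0.25 (two parent–offspring links: r = (1/2)^2 = 1/4).
r to a first cousin = 1/8 (first cousins share one grandparent pair — two paths of length 4: r = 2·(1/2)^4 = 1/8).
r to an offspring = 1/2 (one parent–offspring link: r = (1/2)^1 = 1/2).
Summing one r·B term per recipient: 1·0.25·0.17 + 2·0.125·0.363 + 2·0.5·0.0989 = 0.23215.
0.23215 < 0.39: the indirect benefit is less than the cost.

No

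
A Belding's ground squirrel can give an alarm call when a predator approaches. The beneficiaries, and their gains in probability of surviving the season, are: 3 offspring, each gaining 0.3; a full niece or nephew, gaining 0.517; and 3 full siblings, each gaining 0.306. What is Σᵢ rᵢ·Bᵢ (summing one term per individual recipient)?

1.03825

r to an offspring = 0.5 (one parent–offspring link: r = (1/2)^1 = 1/2).
r to a full niece or nephew = 1/4 (full aunt/uncle↔niece/nephew: two paths of length 3 through the shared grandparent pair: r = 2·(1/2)^3 = 1/4).
r to a full sibling = 1/2 (full sibs share both parents — two paths of length 2: r = 2·(1/2)^2 = 1/2).
Summing one r·B term per recipient: 3·0.5·0.3 + 1·0.25·0.517 + 3·0.5·0.306 = 1.03825.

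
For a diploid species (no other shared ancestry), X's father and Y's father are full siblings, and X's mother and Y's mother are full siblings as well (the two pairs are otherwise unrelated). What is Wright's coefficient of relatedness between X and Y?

0.25

Relatedness sums over independent paths through distinct common ancestors.
X and Y are related in two ways: first cousins through their fathers (r = 1/8) and first cousins through their mothers (r = 1/8) — i.e. double first cousins.
r = 1/8 + 1/8 = 1/4 = 0.25.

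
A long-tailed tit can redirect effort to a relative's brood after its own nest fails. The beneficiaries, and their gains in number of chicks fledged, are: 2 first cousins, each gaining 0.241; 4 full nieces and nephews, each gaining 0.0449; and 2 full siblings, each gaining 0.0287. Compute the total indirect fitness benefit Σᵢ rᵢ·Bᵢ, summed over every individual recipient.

0.13385

r to a first cousin = 1/8 (first cousins share one grandparent pair — two paths of length 4: r = 2·(1/2)^4 = 1/8).
r to a full niece or nephew = 0.25 (full aunt/uncle↔niece/nephew: two paths of length 3 through the shared grandparent pair: r = 2·(1/2)^3 = 1/4).
r to a full sibling = 0.5 (full sibs share both parents — two paths of length 2: r = 2·(1/2)^2 = 1/2).
Summing one r·B term per recipient: 2·0.125·0.241 + 4·0.25·0.0449 + 2·0.5·0.0287 = 0.13385.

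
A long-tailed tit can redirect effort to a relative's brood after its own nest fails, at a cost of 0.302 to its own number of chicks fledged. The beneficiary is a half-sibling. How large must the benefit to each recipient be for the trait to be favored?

r to a half-sibling = 1/4 (half-sibs share one parent — one path of length 2: r = (1/2)^2 = 1/4).
Hamilton's rule with n recipients of equal r: n·r·B > C, so B > C/(n·r) = 0.302/(1·0.25) = 1.208.

1.208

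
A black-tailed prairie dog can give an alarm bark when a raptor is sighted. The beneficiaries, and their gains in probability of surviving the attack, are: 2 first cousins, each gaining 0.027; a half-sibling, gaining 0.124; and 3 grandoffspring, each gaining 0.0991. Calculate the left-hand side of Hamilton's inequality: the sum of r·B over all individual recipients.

0.112075

r to a first cousin = 1/8 (first cousins share one grandparent pair — two paths of length 4: r = 2·(1/2)^4 = 1/8).
r to a half-sibling = 1/4 (half-sibs share one parent — one path of length 2: r = (1/2)^2 = 1/4).
r to a grandoffspring = 0.25 (two parent–offspring links: r = (1/2)^2 = 1/4).
Summing one r·B term per recipient: 2·0.125·0.027 + 1·0.25·0.124 + 3·0.25·0.0991 = 0.112075.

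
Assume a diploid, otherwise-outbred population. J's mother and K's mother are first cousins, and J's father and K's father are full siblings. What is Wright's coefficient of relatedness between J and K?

Wright's path rule: contributions from independent ancestry routes add.
J and K are related in two ways: second cousins through their mothers (r = 1/32) and first cousins through their fathers (r = 1/8).
r = 1/32 + 1/8 = 0.15625.

0.15625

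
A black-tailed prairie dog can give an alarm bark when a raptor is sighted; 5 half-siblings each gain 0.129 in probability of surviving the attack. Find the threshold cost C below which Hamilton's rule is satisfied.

r to a half-sibling = 1/4 (half-sibs share one parent — one path of length 2: r = (1/2)^2 = 1/4).
Hamilton's rule: n·r·B > C, so the trait is favored while C < n·r·B = 5·0.25·0.129 = 0.16125.

0.16125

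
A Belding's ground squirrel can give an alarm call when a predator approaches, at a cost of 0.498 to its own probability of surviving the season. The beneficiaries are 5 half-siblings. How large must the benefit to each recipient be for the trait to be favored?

r to a half-sibling = 0.25 (half-sibs share one parent — one path of length 2: r = (1/2)^2 = 1/4).
Hamilton's rule with n recipients of equal r: n·r·B > C, so B > C/(n·r) = 0.498/(5·0.25) = 0.3984.

0.3984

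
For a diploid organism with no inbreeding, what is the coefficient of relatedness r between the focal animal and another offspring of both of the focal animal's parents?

Each parent–offspring link contributes a factor of 1/2, and independent paths through distinct common ancestors add.
Full sibs share both parents — two paths of length 2: r = 2·(1/2)^2 = 1/2.

0.5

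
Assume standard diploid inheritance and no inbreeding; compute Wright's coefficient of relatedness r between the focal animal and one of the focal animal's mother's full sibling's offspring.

Each parent–offspring link contributes a factor of 1/2, and independent paths through distinct common ancestors add.
First cousins share one grandparent pair — two paths of length 4: r = 2·(1/2)^4 = 1/8.

0.125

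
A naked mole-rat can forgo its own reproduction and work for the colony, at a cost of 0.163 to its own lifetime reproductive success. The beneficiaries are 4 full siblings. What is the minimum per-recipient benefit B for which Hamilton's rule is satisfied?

r to a full sibling = 0.5 (full sibs share both parents — two paths of length 2: r = 2·(1/2)^2 = 1/2).
Hamilton's rule with n recipients of equal r: n·r·B > C, so B > C/(n·r) = 0.163/(4·0.5) = 0.0815.

0.0815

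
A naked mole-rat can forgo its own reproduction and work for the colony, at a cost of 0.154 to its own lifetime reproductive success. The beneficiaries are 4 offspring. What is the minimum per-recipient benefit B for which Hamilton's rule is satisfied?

r to an offspring = 0.5 (one parent–offspring link: r = (1/2)^1 = 1/2).
Hamilton's rule with n recipients of equal r: n·r·B > C, so B > C/(n·r) = 0.154/(4·0.5) = 0.077.

0.077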